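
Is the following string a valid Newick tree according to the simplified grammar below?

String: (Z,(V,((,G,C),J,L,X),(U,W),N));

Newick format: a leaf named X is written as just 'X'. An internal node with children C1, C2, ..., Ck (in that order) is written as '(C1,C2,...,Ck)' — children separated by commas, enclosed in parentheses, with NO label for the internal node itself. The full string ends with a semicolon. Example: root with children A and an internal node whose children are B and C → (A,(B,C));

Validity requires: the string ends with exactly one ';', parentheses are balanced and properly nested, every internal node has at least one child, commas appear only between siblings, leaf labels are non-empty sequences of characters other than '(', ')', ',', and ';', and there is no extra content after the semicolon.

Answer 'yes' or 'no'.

Input: (Z,(V,((,G,C),J,L,X),(U,W),N));
Paren balance: 5 '(' vs 5 ')' OK
Ends with single ';': True
Full parse: FAILS (empty leaf label at pos 8)
Valid: False

Answer: no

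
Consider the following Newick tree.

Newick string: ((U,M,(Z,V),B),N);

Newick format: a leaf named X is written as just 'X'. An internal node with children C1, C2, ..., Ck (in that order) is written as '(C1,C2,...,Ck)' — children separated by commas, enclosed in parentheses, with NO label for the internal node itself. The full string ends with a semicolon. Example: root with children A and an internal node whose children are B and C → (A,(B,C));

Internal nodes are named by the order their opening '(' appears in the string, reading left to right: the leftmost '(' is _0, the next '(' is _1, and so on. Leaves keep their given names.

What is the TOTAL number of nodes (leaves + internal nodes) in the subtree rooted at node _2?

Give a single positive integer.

Newick: ((U,M,(Z,V),B),N);
Locate _2: it is the '(' at position 6 (the 3rd '(' reading left to right).
Query: subtree rooted at _2
_2: subtree_size = 1 + 2
  Z: subtree_size = 1 + 0
  V: subtree_size = 1 + 0
Total subtree size of _2: 3

Answer: 3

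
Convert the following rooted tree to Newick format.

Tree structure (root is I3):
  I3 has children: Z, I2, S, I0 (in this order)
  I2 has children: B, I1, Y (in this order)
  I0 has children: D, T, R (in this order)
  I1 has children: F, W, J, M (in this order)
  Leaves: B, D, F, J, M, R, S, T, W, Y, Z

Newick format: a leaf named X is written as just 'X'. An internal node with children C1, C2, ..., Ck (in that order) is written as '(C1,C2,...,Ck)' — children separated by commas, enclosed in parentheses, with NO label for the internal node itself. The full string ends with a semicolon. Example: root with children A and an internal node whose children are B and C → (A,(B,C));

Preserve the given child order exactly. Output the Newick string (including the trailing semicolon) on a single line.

Answer: (Z,(B,(F,W,J,M),Y),S,(D,T,R));

Derivation:
internal I3 with children ['Z', 'I2', 'S', 'I0']
  leaf 'Z' → 'Z'
  internal I2 with children ['B', 'I1', 'Y']
    leaf 'B' → 'B'
    internal I1 with children ['F', 'W', 'J', 'M']
      leaf 'F' → 'F'
      leaf 'W' → 'W'
      leaf 'J' → 'J'
      leaf 'M' → 'M'
    → '(F,W,J,M)'
    leaf 'Y' → 'Y'
  → '(B,(F,W,J,M),Y)'
  leaf 'S' → 'S'
  internal I0 with children ['D', 'T', 'R']
    leaf 'D' → 'D'
    leaf 'T' → 'T'
    leaf 'R' → 'R'
  → '(D,T,R)'
→ '(Z,(B,(F,W,J,M),Y),S,(D,T,R))'
Final: (Z,(B,(F,W,J,M),Y),S,(D,T,R));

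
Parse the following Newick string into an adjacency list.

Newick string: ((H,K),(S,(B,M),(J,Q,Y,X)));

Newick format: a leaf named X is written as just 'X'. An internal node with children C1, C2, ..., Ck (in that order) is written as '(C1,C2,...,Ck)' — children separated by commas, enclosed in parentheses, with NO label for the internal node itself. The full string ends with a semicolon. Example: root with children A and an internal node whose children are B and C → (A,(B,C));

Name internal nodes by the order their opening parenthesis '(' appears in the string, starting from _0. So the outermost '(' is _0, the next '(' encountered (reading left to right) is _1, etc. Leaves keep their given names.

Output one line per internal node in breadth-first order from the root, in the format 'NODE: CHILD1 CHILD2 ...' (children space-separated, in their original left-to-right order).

Input: ((H,K),(S,(B,M),(J,Q,Y,X)));
Scanning left-to-right, naming '(' by encounter order:
  pos 0: '(' -> open internal node _0 (depth 1)
  pos 1: '(' -> open internal node _1 (depth 2)
  pos 5: ')' -> close internal node _1 (now at depth 1)
  pos 7: '(' -> open internal node _2 (depth 2)
  pos 10: '(' -> open internal node _3 (depth 3)
  pos 14: ')' -> close internal node _3 (now at depth 2)
  pos 16: '(' -> open internal node _4 (depth 3)
  pos 24: ')' -> close internal node _4 (now at depth 2)
  pos 25: ')' -> close internal node _2 (now at depth 1)
  pos 26: ')' -> close internal node _0 (now at depth 0)
Total internal nodes: 5
BFS adjacency from root:
  _0: _1 _2
  _1: H K
  _2: S _3 _4
  _3: B M
  _4: J Q Y X

Answer: _0: _1 _2
_1: H K
_2: S _3 _4
_3: B M
_4: J Q Y X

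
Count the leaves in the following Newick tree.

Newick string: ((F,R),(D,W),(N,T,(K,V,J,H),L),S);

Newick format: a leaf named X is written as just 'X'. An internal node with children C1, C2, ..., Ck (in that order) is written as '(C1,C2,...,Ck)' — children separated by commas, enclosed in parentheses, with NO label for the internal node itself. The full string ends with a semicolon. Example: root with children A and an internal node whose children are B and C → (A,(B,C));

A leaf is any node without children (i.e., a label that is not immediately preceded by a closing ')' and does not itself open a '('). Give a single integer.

Newick: ((F,R),(D,W),(N,T,(K,V,J,H),L),S);
Scan left-to-right; a leaf is any maximal label run not followed by '(':
  pos 2: leaf 'F' → count = 1
  pos 4: leaf 'R' → count = 2
  pos 8: leaf 'D' → count = 3
  pos 10: leaf 'W' → count = 4
  pos 14: leaf 'N' → count = 5
  pos 16: leaf 'T' → count = 6
  pos 19: leaf 'K' → count = 7
  pos 21: leaf 'V' → count = 8
  pos 23: leaf 'J' → count = 9
  pos 25: leaf 'H' → count = 10
  pos 28: leaf 'L' → count = 11
  pos 31: leaf 'S' → count = 12
Total leaves: 12

Answer: 12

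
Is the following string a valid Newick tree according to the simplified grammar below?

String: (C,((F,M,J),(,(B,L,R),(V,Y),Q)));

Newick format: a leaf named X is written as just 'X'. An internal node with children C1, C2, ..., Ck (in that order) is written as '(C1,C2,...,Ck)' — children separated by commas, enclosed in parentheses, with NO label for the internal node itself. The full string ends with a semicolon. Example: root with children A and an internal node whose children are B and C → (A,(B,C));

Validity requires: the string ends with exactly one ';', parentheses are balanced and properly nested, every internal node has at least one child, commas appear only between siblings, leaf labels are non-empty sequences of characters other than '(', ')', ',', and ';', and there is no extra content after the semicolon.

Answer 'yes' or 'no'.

Answer: no

Derivation:
Input: (C,((F,M,J),(,(B,L,R),(V,Y),Q)));
Paren balance: 6 '(' vs 6 ')' OK
Ends with single ';': True
Full parse: FAILS (empty leaf label at pos 13)
Valid: False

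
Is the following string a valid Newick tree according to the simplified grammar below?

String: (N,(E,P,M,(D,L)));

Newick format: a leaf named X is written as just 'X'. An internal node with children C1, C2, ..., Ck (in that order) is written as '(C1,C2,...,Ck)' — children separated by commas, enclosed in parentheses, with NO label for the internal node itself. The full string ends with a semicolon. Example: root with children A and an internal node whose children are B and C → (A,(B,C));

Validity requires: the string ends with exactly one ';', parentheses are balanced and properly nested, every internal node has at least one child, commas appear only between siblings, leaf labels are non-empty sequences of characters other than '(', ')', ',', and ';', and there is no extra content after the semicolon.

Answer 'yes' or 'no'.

Answer: yes

Derivation:
Input: (N,(E,P,M,(D,L)));
Paren balance: 3 '(' vs 3 ')' OK
Ends with single ';': True
Full parse: OK
Valid: True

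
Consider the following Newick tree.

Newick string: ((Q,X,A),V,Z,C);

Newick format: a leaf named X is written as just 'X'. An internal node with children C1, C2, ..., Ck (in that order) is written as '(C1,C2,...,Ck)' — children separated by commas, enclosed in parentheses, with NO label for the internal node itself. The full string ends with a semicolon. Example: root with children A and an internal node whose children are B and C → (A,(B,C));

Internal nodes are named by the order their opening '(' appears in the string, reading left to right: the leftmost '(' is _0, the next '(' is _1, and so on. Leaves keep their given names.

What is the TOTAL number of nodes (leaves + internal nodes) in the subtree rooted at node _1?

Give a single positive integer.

Newick: ((Q,X,A),V,Z,C);
Locate _1: it is the '(' at position 1 (the 2nd '(' reading left to right).
Query: subtree rooted at _1
_1: subtree_size = 1 + 3
  Q: subtree_size = 1 + 0
  X: subtree_size = 1 + 0
  A: subtree_size = 1 + 0
Total subtree size of _1: 4

Answer: 4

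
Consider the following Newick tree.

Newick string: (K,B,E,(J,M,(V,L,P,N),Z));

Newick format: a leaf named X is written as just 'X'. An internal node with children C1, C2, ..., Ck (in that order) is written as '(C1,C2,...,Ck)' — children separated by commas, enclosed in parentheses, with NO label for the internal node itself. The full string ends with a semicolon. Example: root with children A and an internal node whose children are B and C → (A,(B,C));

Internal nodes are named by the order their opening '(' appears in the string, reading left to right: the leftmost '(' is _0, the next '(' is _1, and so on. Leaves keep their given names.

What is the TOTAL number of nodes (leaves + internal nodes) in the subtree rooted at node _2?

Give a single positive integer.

Newick: (K,B,E,(J,M,(V,L,P,N),Z));
Locate _2: it is the '(' at position 12 (the 3rd '(' reading left to right).
Query: subtree rooted at _2
_2: subtree_size = 1 + 4
  V: subtree_size = 1 + 0
  L: subtree_size = 1 + 0
  P: subtree_size = 1 + 0
  N: subtree_size = 1 + 0
Total subtree size of _2: 5

Answer: 5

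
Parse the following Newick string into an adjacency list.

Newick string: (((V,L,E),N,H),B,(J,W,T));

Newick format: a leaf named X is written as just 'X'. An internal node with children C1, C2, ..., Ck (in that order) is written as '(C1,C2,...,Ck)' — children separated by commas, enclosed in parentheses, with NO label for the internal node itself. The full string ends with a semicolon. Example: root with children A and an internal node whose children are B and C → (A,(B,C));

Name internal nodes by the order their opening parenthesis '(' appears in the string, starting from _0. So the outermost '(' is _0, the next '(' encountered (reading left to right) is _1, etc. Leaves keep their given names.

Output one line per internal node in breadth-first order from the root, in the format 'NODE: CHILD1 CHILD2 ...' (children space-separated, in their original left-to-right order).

Answer: _0: _1 B _3
_1: _2 N H
_3: J W T
_2: V L E

Derivation:
Input: (((V,L,E),N,H),B,(J,W,T));
Scanning left-to-right, naming '(' by encounter order:
  pos 0: '(' -> open internal node _0 (depth 1)
  pos 1: '(' -> open internal node _1 (depth 2)
  pos 2: '(' -> open internal node _2 (depth 3)
  pos 8: ')' -> close internal node _2 (now at depth 2)
  pos 13: ')' -> close internal node _1 (now at depth 1)
  pos 17: '(' -> open internal node _3 (depth 2)
  pos 23: ')' -> close internal node _3 (now at depth 1)
  pos 24: ')' -> close internal node _0 (now at depth 0)
Total internal nodes: 4
BFS adjacency from root:
  _0: _1 B _3
  _1: _2 N H
  _3: J W T
  _2: V L E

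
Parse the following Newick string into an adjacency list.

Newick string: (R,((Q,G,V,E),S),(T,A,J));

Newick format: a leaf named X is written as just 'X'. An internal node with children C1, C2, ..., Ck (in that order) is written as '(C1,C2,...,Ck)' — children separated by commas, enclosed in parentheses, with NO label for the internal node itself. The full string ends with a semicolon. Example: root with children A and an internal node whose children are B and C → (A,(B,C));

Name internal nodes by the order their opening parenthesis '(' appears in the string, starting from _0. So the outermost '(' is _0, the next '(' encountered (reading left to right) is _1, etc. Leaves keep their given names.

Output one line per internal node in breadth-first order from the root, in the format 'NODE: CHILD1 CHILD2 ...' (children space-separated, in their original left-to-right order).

Answer: _0: R _1 _3
_1: _2 S
_3: T A J
_2: Q G V E

Derivation:
Input: (R,((Q,G,V,E),S),(T,A,J));
Scanning left-to-right, naming '(' by encounter order:
  pos 0: '(' -> open internal node _0 (depth 1)
  pos 3: '(' -> open internal node _1 (depth 2)
  pos 4: '(' -> open internal node _2 (depth 3)
  pos 12: ')' -> close internal node _2 (now at depth 2)
  pos 15: ')' -> close internal node _1 (now at depth 1)
  pos 17: '(' -> open internal node _3 (depth 2)
  pos 23: ')' -> close internal node _3 (now at depth 1)
  pos 24: ')' -> close internal node _0 (now at depth 0)
Total internal nodes: 4
BFS adjacency from root:
  _0: R _1 _3
  _1: _2 S
  _3: T A J
  _2: Q G V E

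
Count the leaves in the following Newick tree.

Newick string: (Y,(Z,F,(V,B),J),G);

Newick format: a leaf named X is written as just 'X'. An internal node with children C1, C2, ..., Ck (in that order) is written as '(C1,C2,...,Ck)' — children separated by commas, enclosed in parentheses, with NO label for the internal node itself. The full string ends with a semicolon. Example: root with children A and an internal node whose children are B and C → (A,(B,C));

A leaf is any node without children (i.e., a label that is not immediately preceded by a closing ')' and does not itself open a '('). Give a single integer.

Answer: 7

Derivation:
Newick: (Y,(Z,F,(V,B),J),G);
Scan left-to-right; a leaf is any maximal label run not followed by '(':
  pos 1: leaf 'Y' → count = 1
  pos 4: leaf 'Z' → count = 2
  pos 6: leaf 'F' → count = 3
  pos 9: leaf 'V' → count = 4
  pos 11: leaf 'B' → count = 5
  pos 14: leaf 'J' → count = 6
  pos 17: leaf 'G' → count = 7
Total leaves: 7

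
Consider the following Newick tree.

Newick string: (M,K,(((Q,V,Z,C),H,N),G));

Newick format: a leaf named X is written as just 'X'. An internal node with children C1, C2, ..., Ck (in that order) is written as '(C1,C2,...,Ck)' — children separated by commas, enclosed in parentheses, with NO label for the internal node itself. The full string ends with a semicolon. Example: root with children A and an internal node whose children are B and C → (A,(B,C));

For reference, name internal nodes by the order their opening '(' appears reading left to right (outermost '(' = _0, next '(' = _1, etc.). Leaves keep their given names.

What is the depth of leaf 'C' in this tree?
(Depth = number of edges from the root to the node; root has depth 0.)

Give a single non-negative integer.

Answer: 4

Derivation:
Newick: (M,K,(((Q,V,Z,C),H,N),G));
Naming internals by '(' encounter order: outermost '(' = _0, next = _1, ...
Query node: C
Path from root: _0 -> _1 -> _2 -> _3 -> C
Depth of C: 4 (number of edges from root)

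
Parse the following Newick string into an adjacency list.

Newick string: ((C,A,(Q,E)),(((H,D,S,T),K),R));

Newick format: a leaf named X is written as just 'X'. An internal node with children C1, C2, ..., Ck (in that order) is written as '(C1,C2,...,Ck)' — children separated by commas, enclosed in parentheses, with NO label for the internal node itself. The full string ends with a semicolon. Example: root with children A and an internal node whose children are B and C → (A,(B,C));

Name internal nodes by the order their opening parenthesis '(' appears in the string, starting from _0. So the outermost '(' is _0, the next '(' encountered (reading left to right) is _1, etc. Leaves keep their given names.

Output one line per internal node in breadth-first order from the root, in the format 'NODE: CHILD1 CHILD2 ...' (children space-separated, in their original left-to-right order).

Input: ((C,A,(Q,E)),(((H,D,S,T),K),R));
Scanning left-to-right, naming '(' by encounter order:
  pos 0: '(' -> open internal node _0 (depth 1)
  pos 1: '(' -> open internal node _1 (depth 2)
  pos 6: '(' -> open internal node _2 (depth 3)
  pos 10: ')' -> close internal node _2 (now at depth 2)
  pos 11: ')' -> close internal node _1 (now at depth 1)
  pos 13: '(' -> open internal node _3 (depth 2)
  pos 14: '(' -> open internal node _4 (depth 3)
  pos 15: '(' -> open internal node _5 (depth 4)
  pos 23: ')' -> close internal node _5 (now at depth 3)
  pos 26: ')' -> close internal node _4 (now at depth 2)
  pos 29: ')' -> close internal node _3 (now at depth 1)
  pos 30: ')' -> close internal node _0 (now at depth 0)
Total internal nodes: 6
BFS adjacency from root:
  _0: _1 _3
  _1: C A _2
  _3: _4 R
  _2: Q E
  _4: _5 K
  _5: H D S T

Answer: _0: _1 _3
_1: C A _2
_3: _4 R
_2: Q E
_4: _5 K
_5: H D S T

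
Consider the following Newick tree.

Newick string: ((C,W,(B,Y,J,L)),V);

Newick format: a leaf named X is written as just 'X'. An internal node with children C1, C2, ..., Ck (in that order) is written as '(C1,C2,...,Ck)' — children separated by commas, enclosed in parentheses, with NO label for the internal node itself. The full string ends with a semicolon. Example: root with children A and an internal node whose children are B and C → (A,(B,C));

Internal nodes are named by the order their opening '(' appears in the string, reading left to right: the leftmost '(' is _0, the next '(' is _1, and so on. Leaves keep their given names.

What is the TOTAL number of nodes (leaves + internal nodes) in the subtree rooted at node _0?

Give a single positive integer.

Answer: 10

Derivation:
Newick: ((C,W,(B,Y,J,L)),V);
Locate _0: it is the '(' at position 0 (the 1st '(' reading left to right).
Query: subtree rooted at _0
_0: subtree_size = 1 + 9
  _1: subtree_size = 1 + 7
    C: subtree_size = 1 + 0
    W: subtree_size = 1 + 0
    _2: subtree_size = 1 + 4
      B: subtree_size = 1 + 0
      Y: subtree_size = 1 + 0
      J: subtree_size = 1 + 0
      L: subtree_size = 1 + 0
  V: subtree_size = 1 + 0
Total subtree size of _0: 10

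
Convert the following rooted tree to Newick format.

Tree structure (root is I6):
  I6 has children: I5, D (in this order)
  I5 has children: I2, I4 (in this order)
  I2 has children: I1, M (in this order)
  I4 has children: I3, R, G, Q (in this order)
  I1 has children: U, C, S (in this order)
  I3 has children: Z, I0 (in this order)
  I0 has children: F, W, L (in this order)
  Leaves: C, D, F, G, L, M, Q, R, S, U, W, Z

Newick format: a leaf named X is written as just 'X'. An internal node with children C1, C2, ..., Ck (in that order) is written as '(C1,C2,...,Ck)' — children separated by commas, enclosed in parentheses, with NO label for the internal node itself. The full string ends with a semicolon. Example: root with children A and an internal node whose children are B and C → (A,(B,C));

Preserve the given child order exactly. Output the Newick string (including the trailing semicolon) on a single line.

Answer: ((((U,C,S),M),((Z,(F,W,L)),R,G,Q)),D);

Derivation:
internal I6 with children ['I5', 'D']
  internal I5 with children ['I2', 'I4']
    internal I2 with children ['I1', 'M']
      internal I1 with children ['U', 'C', 'S']
        leaf 'U' → 'U'
        leaf 'C' → 'C'
        leaf 'S' → 'S'
      → '(U,C,S)'
      leaf 'M' → 'M'
    → '((U,C,S),M)'
    internal I4 with children ['I3', 'R', 'G', 'Q']
      internal I3 with children ['Z', 'I0']
        leaf 'Z' → 'Z'
        internal I0 with children ['F', 'W', 'L']
          leaf 'F' → 'F'
          leaf 'W' → 'W'
          leaf 'L' → 'L'
        → '(F,W,L)'
      → '(Z,(F,W,L))'
      leaf 'R' → 'R'
      leaf 'G' → 'G'
      leaf 'Q' → 'Q'
    → '((Z,(F,W,L)),R,G,Q)'
  → '(((U,C,S),M),((Z,(F,W,L)),R,G,Q))'
  leaf 'D' → 'D'
→ '((((U,C,S),M),((Z,(F,W,L)),R,G,Q)),D)'
Final: ((((U,C,S),M),((Z,(F,W,L)),R,G,Q)),D);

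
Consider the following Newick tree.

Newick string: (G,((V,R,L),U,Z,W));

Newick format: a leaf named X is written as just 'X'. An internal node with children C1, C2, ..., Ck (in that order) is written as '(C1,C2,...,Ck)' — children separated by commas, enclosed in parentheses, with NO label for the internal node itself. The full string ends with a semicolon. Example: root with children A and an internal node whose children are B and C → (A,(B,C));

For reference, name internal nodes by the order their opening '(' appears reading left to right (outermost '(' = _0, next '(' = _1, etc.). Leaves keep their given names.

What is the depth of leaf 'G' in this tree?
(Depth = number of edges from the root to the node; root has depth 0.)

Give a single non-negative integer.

Answer: 1

Derivation:
Newick: (G,((V,R,L),U,Z,W));
Naming internals by '(' encounter order: outermost '(' = _0, next = _1, ...
Query node: G
Path from root: _0 -> G
Depth of G: 1 (number of edges from root)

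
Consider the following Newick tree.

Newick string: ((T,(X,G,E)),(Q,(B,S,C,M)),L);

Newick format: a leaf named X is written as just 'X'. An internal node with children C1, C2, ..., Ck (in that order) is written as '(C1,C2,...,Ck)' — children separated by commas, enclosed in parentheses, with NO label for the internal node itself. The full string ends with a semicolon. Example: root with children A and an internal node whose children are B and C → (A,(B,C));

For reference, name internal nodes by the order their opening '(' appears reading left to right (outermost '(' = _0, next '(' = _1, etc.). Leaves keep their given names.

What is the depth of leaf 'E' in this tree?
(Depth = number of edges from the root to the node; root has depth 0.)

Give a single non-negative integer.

Newick: ((T,(X,G,E)),(Q,(B,S,C,M)),L);
Naming internals by '(' encounter order: outermost '(' = _0, next = _1, ...
Query node: E
Path from root: _0 -> _1 -> _2 -> E
Depth of E: 3 (number of edges from root)

Answer: 3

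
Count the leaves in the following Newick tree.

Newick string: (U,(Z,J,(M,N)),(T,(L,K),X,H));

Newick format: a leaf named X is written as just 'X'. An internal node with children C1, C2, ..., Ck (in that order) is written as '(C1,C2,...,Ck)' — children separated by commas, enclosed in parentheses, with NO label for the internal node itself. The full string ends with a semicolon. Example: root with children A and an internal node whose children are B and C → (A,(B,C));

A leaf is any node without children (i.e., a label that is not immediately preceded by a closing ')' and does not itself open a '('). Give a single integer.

Newick: (U,(Z,J,(M,N)),(T,(L,K),X,H));
Scan left-to-right; a leaf is any maximal label run not followed by '(':
  pos 1: leaf 'U' → count = 1
  pos 4: leaf 'Z' → count = 2
  pos 6: leaf 'J' → count = 3
  pos 9: leaf 'M' → count = 4
  pos 11: leaf 'N' → count = 5
  pos 16: leaf 'T' → count = 6
  pos 19: leaf 'L' → count = 7
  pos 21: leaf 'K' → count = 8
  pos 24: leaf 'X' → count = 9
  pos 26: leaf 'H' → count = 10
Total leaves: 10

Answer: 10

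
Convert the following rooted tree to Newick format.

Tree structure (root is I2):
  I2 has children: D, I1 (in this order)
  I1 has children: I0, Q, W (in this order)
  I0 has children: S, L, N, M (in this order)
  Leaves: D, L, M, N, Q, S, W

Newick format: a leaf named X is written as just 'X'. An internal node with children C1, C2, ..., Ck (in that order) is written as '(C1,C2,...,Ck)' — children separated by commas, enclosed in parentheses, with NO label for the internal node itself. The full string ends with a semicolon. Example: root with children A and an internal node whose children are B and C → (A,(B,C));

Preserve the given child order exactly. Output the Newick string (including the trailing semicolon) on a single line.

Answer: (D,((S,L,N,M),Q,W));

Derivation:
internal I2 with children ['D', 'I1']
  leaf 'D' → 'D'
  internal I1 with children ['I0', 'Q', 'W']
    internal I0 with children ['S', 'L', 'N', 'M']
      leaf 'S' → 'S'
      leaf 'L' → 'L'
      leaf 'N' → 'N'
      leaf 'M' → 'M'
    → '(S,L,N,M)'
    leaf 'Q' → 'Q'
    leaf 'W' → 'W'
  → '((S,L,N,M),Q,W)'
→ '(D,((S,L,N,M),Q,W))'
Final: (D,((S,L,N,M),Q,W));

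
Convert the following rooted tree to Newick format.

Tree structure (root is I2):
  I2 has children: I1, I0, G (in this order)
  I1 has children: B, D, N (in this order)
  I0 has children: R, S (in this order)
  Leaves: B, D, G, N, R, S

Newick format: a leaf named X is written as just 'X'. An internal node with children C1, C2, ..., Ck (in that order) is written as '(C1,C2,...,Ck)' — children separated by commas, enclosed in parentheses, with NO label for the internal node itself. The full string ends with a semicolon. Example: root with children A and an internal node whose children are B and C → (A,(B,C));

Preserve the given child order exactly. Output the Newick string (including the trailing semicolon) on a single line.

internal I2 with children ['I1', 'I0', 'G']
  internal I1 with children ['B', 'D', 'N']
    leaf 'B' → 'B'
    leaf 'D' → 'D'
    leaf 'N' → 'N'
  → '(B,D,N)'
  internal I0 with children ['R', 'S']
    leaf 'R' → 'R'
    leaf 'S' → 'S'
  → '(R,S)'
  leaf 'G' → 'G'
→ '((B,D,N),(R,S),G)'
Final: ((B,D,N),(R,S),G);

Answer: ((B,D,N),(R,S),G);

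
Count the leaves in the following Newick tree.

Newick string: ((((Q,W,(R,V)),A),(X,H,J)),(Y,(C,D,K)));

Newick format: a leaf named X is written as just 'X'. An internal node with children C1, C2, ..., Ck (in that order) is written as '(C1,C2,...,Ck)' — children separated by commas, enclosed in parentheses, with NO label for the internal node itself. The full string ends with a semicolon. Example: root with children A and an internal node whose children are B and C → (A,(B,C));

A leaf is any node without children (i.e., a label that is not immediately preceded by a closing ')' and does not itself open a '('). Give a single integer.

Answer: 12

Derivation:
Newick: ((((Q,W,(R,V)),A),(X,H,J)),(Y,(C,D,K)));
Scan left-to-right; a leaf is any maximal label run not followed by '(':
  pos 4: leaf 'Q' → count = 1
  pos 6: leaf 'W' → count = 2
  pos 9: leaf 'R' → count = 3
  pos 11: leaf 'V' → count = 4
  pos 15: leaf 'A' → count = 5
  pos 19: leaf 'X' → count = 6
  pos 21: leaf 'H' → count = 7
  pos 23: leaf 'J' → count = 8
  pos 28: leaf 'Y' → count = 9
  pos 31: leaf 'C' → count = 10
  pos 33: leaf 'D' → count = 11
  pos 35: leaf 'K' → count = 12
Total leaves: 12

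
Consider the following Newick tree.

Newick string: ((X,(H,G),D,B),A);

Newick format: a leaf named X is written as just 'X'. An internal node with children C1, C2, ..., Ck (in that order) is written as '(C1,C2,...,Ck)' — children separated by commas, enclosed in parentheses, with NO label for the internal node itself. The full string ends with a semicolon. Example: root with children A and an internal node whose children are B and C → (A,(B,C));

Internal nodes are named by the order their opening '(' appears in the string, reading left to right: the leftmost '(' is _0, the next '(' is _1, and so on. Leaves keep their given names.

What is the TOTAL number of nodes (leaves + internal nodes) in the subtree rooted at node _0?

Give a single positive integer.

Answer: 9

Derivation:
Newick: ((X,(H,G),D,B),A);
Locate _0: it is the '(' at position 0 (the 1st '(' reading left to right).
Query: subtree rooted at _0
_0: subtree_size = 1 + 8
  _1: subtree_size = 1 + 6
    X: subtree_size = 1 + 0
    _2: subtree_size = 1 + 2
      H: subtree_size = 1 + 0
      G: subtree_size = 1 + 0
    D: subtree_size = 1 + 0
    B: subtree_size = 1 + 0
  A: subtree_size = 1 + 0
Total subtree size of _0: 9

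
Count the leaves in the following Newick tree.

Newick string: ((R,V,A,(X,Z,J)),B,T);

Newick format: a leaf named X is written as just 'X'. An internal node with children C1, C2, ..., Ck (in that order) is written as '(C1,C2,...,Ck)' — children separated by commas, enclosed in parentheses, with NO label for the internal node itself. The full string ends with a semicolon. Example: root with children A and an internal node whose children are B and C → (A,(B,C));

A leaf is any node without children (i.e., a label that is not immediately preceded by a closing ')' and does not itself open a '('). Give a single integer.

Answer: 8

Derivation:
Newick: ((R,V,A,(X,Z,J)),B,T);
Scan left-to-right; a leaf is any maximal label run not followed by '(':
  pos 2: leaf 'R' → count = 1
  pos 4: leaf 'V' → count = 2
  pos 6: leaf 'A' → count = 3
  pos 9: leaf 'X' → count = 4
  pos 11: leaf 'Z' → count = 5
  pos 13: leaf 'J' → count = 6
  pos 17: leaf 'B' → count = 7
  pos 19: leaf 'T' → count = 8
Total leaves: 8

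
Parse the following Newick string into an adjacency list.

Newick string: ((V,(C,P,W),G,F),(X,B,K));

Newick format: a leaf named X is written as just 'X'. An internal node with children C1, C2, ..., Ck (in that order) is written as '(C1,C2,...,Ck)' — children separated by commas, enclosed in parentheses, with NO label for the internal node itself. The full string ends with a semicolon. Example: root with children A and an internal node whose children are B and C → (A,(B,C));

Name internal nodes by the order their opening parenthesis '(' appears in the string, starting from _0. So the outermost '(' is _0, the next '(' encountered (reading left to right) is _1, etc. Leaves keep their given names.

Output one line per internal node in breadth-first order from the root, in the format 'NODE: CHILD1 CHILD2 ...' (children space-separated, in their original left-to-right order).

Answer: _0: _1 _3
_1: V _2 G F
_3: X B K
_2: C P W

Derivation:
Input: ((V,(C,P,W),G,F),(X,B,K));
Scanning left-to-right, naming '(' by encounter order:
  pos 0: '(' -> open internal node _0 (depth 1)
  pos 1: '(' -> open internal node _1 (depth 2)
  pos 4: '(' -> open internal node _2 (depth 3)
  pos 10: ')' -> close internal node _2 (now at depth 2)
  pos 15: ')' -> close internal node _1 (now at depth 1)
  pos 17: '(' -> open internal node _3 (depth 2)
  pos 23: ')' -> close internal node _3 (now at depth 1)
  pos 24: ')' -> close internal node _0 (now at depth 0)
Total internal nodes: 4
BFS adjacency from root:
  _0: _1 _3
  _1: V _2 G F
  _3: X B K
  _2: C P W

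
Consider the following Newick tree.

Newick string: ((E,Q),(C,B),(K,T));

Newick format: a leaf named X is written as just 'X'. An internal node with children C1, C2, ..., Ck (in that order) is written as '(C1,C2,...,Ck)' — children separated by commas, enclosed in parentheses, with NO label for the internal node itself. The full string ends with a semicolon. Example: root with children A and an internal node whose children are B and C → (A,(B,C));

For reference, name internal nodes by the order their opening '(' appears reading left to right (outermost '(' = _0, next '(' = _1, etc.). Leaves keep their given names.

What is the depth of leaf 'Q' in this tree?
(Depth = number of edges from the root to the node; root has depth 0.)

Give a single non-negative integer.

Answer: 2

Derivation:
Newick: ((E,Q),(C,B),(K,T));
Naming internals by '(' encounter order: outermost '(' = _0, next = _1, ...
Query node: Q
Path from root: _0 -> _1 -> Q
Depth of Q: 2 (number of edges from root)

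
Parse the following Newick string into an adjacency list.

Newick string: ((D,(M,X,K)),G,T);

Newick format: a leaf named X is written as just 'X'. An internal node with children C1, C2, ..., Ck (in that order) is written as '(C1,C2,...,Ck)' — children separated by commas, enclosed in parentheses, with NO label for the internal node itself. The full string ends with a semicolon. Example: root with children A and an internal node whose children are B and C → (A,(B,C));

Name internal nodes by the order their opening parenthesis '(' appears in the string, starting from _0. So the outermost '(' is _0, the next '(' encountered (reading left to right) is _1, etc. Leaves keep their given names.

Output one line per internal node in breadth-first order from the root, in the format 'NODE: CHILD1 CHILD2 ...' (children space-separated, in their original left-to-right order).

Input: ((D,(M,X,K)),G,T);
Scanning left-to-right, naming '(' by encounter order:
  pos 0: '(' -> open internal node _0 (depth 1)
  pos 1: '(' -> open internal node _1 (depth 2)
  pos 4: '(' -> open internal node _2 (depth 3)
  pos 10: ')' -> close internal node _2 (now at depth 2)
  pos 11: ')' -> close internal node _1 (now at depth 1)
  pos 16: ')' -> close internal node _0 (now at depth 0)
Total internal nodes: 3
BFS adjacency from root:
  _0: _1 G T
  _1: D _2
  _2: M X K

Answer: _0: _1 G T
_1: D _2
_2: M X K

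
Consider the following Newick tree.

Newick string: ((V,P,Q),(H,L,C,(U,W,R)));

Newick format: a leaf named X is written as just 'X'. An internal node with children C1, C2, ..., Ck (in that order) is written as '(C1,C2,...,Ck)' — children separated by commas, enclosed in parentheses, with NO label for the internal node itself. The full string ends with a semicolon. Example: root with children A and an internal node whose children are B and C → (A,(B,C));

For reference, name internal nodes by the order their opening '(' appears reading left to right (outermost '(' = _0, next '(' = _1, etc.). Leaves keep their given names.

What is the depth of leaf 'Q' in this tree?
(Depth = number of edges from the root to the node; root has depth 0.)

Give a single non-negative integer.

Newick: ((V,P,Q),(H,L,C,(U,W,R)));
Naming internals by '(' encounter order: outermost '(' = _0, next = _1, ...
Query node: Q
Path from root: _0 -> _1 -> Q
Depth of Q: 2 (number of edges from root)

Answer: 2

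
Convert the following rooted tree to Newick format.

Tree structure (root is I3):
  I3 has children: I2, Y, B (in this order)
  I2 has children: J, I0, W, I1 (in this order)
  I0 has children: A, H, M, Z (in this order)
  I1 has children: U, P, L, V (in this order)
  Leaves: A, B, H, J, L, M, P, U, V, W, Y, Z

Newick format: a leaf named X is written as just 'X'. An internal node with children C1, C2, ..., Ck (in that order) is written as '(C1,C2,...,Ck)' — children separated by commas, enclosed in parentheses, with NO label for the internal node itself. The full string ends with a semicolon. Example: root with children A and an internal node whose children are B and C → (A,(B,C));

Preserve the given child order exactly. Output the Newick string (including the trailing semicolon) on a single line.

internal I3 with children ['I2', 'Y', 'B']
  internal I2 with children ['J', 'I0', 'W', 'I1']
    leaf 'J' → 'J'
    internal I0 with children ['A', 'H', 'M', 'Z']
      leaf 'A' → 'A'
      leaf 'H' → 'H'
      leaf 'M' → 'M'
      leaf 'Z' → 'Z'
    → '(A,H,M,Z)'
    leaf 'W' → 'W'
    internal I1 with children ['U', 'P', 'L', 'V']
      leaf 'U' → 'U'
      leaf 'P' → 'P'
      leaf 'L' → 'L'
      leaf 'V' → 'V'
    → '(U,P,L,V)'
  → '(J,(A,H,M,Z),W,(U,P,L,V))'
  leaf 'Y' → 'Y'
  leaf 'B' → 'B'
→ '((J,(A,H,M,Z),W,(U,P,L,V)),Y,B)'
Final: ((J,(A,H,M,Z),W,(U,P,L,V)),Y,B);

Answer: ((J,(A,H,M,Z),W,(U,P,L,V)),Y,B);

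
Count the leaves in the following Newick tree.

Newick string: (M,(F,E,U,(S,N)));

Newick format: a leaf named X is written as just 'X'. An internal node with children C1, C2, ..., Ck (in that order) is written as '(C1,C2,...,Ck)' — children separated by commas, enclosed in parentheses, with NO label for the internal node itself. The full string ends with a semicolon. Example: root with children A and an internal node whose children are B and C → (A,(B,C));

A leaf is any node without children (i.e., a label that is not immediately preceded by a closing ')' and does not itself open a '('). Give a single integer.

Newick: (M,(F,E,U,(S,N)));
Scan left-to-right; a leaf is any maximal label run not followed by '(':
  pos 1: leaf 'M' → count = 1
  pos 4: leaf 'F' → count = 2
  pos 6: leaf 'E' → count = 3
  pos 8: leaf 'U' → count = 4
  pos 11: leaf 'S' → count = 5
  pos 13: leaf 'N' → count = 6
Total leaves: 6

Answer: 6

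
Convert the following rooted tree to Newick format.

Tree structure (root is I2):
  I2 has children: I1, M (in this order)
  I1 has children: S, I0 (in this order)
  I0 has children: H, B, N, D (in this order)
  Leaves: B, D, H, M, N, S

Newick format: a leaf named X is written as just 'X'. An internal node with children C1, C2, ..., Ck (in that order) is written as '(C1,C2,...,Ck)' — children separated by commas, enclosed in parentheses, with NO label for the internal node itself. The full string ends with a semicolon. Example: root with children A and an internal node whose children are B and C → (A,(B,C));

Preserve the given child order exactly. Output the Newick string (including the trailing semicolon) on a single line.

Answer: ((S,(H,B,N,D)),M);

Derivation:
internal I2 with children ['I1', 'M']
  internal I1 with children ['S', 'I0']
    leaf 'S' → 'S'
    internal I0 with children ['H', 'B', 'N', 'D']
      leaf 'H' → 'H'
      leaf 'B' → 'B'
      leaf 'N' → 'N'
      leaf 'D' → 'D'
    → '(H,B,N,D)'
  → '(S,(H,B,N,D))'
  leaf 'M' → 'M'
→ '((S,(H,B,N,D)),M)'
Final: ((S,(H,B,N,D)),M);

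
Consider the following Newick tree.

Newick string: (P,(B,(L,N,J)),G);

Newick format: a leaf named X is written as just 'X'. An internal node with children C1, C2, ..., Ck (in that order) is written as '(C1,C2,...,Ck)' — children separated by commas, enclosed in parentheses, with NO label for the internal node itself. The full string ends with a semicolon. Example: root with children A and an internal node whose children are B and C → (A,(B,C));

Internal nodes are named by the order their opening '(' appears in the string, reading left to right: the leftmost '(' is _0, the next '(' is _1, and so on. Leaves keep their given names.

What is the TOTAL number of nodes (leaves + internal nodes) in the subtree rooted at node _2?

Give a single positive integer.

Answer: 4

Derivation:
Newick: (P,(B,(L,N,J)),G);
Locate _2: it is the '(' at position 6 (the 3rd '(' reading left to right).
Query: subtree rooted at _2
_2: subtree_size = 1 + 3
  L: subtree_size = 1 + 0
  N: subtree_size = 1 + 0
  J: subtree_size = 1 + 0
Total subtree size of _2: 4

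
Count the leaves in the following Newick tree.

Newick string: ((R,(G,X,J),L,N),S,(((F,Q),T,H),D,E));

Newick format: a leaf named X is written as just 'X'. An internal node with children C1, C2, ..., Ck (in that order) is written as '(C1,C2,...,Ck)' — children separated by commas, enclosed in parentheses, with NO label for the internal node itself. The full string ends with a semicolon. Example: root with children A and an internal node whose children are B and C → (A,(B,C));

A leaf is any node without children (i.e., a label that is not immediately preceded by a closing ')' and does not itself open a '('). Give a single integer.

Answer: 13

Derivation:
Newick: ((R,(G,X,J),L,N),S,(((F,Q),T,H),D,E));
Scan left-to-right; a leaf is any maximal label run not followed by '(':
  pos 2: leaf 'R' → count = 1
  pos 5: leaf 'G' → count = 2
  pos 7: leaf 'X' → count = 3
  pos 9: leaf 'J' → count = 4
  pos 12: leaf 'L' → count = 5
  pos 14: leaf 'N' → count = 6
  pos 17: leaf 'S' → count = 7
  pos 22: leaf 'F' → count = 8
  pos 24: leaf 'Q' → count = 9
  pos 27: leaf 'T' → count = 10
  pos 29: leaf 'H' → count = 11
  pos 32: leaf 'D' → count = 12
  pos 34: leaf 'E' → count = 13
Total leaves: 13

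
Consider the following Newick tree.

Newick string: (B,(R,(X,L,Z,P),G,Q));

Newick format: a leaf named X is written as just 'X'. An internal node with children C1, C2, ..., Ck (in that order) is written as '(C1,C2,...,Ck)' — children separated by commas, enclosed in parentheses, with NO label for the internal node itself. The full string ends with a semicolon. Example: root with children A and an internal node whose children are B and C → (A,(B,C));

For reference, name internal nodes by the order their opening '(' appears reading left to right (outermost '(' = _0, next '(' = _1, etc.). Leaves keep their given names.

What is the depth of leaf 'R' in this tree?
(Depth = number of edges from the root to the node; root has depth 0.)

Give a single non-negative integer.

Answer: 2

Derivation:
Newick: (B,(R,(X,L,Z,P),G,Q));
Naming internals by '(' encounter order: outermost '(' = _0, next = _1, ...
Query node: R
Path from root: _0 -> _1 -> R
Depth of R: 2 (number of edges from root)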